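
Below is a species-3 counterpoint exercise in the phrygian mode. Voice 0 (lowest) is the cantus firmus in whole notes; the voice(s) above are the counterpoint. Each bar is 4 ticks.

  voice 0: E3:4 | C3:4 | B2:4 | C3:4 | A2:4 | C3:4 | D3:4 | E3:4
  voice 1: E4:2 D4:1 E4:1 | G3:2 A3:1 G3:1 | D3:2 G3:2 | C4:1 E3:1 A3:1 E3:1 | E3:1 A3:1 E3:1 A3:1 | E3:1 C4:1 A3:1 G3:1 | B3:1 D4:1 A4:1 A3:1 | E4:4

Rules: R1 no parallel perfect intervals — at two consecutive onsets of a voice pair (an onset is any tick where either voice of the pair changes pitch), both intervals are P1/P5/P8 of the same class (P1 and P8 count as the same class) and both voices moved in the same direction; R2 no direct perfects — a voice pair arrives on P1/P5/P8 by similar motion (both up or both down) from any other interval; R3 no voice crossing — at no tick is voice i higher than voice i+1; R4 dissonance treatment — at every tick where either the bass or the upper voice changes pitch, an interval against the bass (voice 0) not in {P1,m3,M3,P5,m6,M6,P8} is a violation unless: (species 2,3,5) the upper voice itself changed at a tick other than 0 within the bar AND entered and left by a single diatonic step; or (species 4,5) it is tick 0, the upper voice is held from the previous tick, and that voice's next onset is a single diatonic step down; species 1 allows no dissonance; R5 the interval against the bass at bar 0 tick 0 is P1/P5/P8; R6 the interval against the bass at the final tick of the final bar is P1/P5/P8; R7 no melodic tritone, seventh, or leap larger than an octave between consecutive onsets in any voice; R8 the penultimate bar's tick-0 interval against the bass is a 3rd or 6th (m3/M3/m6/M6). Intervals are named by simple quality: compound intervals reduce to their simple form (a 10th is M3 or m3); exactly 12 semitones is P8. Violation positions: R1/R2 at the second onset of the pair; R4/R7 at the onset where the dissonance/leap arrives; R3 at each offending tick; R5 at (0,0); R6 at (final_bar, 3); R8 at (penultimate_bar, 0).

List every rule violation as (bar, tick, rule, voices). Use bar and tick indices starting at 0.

bar 0: v0=E3 v1=E4 downbeat P8
bar 1: v0=C3 v1=G3 downbeat P5
bar 2: v0=B2 v1=D3 downbeat m3
bar 3: v0=C3 v1=C4 downbeat P8
bar 4: v0=A2 v1=E3 downbeat P5
bar 5: v0=C3 v1=E3 downbeat M3
bar 6: v0=D3 v1=B3 downbeat M6
bar 7: v0=E3 v1=E4 downbeat P8
  -> R2 @ bar 1 tick 0 v(0, 1): E3/E4 P8 -> C3/G3 P5 similar
  -> R2 @ bar 3 tick 0 v(0, 1): B2/G3 m6 -> C3/C4 P8 similar
  -> R2 @ bar 7 tick 0 v(0, 1): D3/A3 P5 -> E3/E4 P8 similar

(1, 0, R2, (0, 1))
(3, 0, R2, (0, 1))
(7, 0, R2, (0, 1))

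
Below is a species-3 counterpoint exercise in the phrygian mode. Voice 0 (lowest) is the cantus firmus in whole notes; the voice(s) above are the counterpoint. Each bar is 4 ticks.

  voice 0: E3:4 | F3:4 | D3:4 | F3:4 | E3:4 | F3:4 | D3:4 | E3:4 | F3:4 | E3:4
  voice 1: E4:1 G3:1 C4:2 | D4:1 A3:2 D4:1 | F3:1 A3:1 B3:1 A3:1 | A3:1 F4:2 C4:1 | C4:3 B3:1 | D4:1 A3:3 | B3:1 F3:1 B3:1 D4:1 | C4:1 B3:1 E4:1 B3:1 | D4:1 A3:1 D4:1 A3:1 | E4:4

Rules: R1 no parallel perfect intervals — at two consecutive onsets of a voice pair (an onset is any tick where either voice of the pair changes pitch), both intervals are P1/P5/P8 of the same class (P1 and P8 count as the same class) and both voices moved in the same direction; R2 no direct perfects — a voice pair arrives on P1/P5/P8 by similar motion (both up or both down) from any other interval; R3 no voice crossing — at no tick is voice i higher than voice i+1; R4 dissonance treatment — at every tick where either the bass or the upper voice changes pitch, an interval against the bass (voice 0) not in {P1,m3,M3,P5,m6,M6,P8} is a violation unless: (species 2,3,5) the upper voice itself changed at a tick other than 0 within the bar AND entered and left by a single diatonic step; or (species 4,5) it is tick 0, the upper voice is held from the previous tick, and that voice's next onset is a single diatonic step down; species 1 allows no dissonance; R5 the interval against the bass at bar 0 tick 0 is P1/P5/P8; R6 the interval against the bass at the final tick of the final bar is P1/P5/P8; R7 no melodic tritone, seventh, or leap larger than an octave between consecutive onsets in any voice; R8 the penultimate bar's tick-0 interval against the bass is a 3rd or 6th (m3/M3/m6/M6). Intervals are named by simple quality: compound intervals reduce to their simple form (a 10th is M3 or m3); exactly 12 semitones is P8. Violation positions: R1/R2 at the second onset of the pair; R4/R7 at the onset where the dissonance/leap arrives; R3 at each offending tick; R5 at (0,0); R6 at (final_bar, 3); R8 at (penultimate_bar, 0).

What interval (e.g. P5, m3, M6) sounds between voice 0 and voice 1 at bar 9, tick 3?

voice 0=E3 voice 1=E4 -> P8

P8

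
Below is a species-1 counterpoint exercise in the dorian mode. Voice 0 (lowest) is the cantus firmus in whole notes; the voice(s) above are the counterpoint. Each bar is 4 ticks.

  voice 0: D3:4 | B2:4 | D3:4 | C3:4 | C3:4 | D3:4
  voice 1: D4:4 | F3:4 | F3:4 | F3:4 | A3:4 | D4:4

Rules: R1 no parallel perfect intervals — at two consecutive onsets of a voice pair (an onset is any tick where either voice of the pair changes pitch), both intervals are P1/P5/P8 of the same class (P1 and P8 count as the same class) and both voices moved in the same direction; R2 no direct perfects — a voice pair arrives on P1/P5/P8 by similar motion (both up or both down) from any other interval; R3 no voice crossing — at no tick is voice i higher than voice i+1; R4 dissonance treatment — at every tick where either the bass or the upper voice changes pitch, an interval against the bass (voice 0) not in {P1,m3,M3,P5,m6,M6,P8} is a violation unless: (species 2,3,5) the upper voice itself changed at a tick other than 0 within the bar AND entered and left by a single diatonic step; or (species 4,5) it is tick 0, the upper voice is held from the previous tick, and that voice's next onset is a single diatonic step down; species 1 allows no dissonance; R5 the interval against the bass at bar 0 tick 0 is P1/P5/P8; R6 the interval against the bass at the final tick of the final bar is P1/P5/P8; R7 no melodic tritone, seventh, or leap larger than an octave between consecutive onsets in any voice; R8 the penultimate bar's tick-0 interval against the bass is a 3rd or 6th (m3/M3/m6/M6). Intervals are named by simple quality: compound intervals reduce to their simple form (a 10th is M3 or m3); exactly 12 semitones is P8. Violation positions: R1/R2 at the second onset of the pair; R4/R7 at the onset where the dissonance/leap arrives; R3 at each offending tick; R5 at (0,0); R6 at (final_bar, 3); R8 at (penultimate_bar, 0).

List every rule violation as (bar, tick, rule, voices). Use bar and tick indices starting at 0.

bar 0: v0=D3 v1=D4 downbeat P8
bar 1: v0=B2 v1=F3 downbeat TT
bar 2: v0=D3 v1=F3 downbeat m3
bar 3: v0=C3 v1=F3 downbeat P4
bar 4: v0=C3 v1=A3 downbeat M6
bar 5: v0=D3 v1=D4 downbeat P8
  -> R4 @ bar 1 tick 0 v(0, 1): B2/F3 TT untreated
  -> R4 @ bar 3 tick 0 v(0, 1): C3/F3 P4 untreated
  -> R2 @ bar 5 tick 0 v(0, 1): C3/A3 M6 -> D3/D4 P8 similar

(1, 0, R4, (0, 1))
(3, 0, R4, (0, 1))
(5, 0, R2, (0, 1))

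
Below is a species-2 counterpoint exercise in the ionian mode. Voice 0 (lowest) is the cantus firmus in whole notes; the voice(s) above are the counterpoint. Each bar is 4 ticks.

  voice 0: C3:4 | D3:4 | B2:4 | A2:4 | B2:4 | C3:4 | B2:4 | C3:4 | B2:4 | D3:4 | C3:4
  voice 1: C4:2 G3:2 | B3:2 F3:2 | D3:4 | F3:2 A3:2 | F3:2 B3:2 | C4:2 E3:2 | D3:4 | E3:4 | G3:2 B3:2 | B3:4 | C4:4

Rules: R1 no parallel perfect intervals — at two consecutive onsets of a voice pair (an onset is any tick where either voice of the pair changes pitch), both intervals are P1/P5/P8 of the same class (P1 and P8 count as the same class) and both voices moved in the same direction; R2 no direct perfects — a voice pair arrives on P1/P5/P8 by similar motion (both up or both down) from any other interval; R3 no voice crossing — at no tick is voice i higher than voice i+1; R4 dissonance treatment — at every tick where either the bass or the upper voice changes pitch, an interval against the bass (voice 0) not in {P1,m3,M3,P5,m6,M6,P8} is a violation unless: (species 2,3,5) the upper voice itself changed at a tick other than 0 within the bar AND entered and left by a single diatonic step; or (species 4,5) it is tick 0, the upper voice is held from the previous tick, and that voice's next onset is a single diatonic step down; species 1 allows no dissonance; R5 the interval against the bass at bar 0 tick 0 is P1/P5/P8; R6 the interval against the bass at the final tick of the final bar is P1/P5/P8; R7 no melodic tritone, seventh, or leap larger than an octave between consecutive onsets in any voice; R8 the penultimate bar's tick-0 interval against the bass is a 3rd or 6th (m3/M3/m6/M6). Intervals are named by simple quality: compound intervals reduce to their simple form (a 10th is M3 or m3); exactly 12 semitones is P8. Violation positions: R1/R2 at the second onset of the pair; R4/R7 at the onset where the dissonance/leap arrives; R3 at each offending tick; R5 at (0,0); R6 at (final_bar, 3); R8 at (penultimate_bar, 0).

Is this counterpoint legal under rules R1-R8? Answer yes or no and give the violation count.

bar 0: v0=C3 v1=C4 (P8)
bar 1: v0=D3 v1=B3 (M6)
bar 2: v0=B2 v1=D3 (m3)
bar 3: v0=A2 v1=F3 (m6)
bar 4: v0=B2 v1=F3 (TT)
bar 5: v0=C3 v1=C4 (P8)
bar 6: v0=B2 v1=D3 (m3)
bar 7: v0=C3 v1=E3 (M3)
bar 8: v0=B2 v1=G3 (m6)
bar 9: v0=D3 v1=B3 (M6)
bar 10: v0=C3 v1=C4 (P8)
  R7 @ bar1.2: B3->F3 leap 6st
  R4 @ bar4.0: B2/F3 TT untreated
  R7 @ bar4.2: F3->B3 leap 6st
  R1 @ bar5.0: B2/B3 P8 -> C3/C4 P8 similar

No (4 violations)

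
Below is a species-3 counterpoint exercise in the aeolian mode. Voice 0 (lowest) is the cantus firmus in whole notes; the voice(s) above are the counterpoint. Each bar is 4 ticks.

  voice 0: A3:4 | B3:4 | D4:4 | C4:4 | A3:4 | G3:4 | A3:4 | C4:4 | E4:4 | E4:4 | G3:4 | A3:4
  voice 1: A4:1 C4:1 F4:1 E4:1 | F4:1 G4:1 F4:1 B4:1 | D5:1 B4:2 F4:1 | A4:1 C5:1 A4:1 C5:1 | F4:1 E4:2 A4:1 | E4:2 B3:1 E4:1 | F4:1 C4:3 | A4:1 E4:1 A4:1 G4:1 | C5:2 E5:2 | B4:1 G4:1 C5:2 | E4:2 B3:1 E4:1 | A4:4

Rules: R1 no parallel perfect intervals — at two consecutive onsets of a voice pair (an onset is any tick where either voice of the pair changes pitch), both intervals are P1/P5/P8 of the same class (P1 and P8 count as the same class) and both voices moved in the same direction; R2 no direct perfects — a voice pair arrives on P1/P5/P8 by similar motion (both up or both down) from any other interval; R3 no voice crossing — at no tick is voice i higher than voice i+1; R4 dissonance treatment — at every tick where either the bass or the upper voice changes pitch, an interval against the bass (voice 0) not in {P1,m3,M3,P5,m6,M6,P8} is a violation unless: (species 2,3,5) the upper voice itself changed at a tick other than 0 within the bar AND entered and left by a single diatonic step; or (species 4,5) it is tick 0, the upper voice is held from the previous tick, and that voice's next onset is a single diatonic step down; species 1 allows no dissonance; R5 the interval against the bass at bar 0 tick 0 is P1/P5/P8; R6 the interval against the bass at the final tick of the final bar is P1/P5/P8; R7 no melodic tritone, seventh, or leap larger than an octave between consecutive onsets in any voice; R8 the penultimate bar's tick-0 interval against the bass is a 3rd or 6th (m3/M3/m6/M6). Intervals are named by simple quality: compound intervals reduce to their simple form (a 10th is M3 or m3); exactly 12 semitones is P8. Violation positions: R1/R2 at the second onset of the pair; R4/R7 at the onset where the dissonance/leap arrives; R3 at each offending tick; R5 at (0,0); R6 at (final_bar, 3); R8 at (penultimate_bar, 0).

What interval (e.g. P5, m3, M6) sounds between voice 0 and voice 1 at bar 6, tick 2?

voice 0=A3 voice 1=C4 -> m3

m3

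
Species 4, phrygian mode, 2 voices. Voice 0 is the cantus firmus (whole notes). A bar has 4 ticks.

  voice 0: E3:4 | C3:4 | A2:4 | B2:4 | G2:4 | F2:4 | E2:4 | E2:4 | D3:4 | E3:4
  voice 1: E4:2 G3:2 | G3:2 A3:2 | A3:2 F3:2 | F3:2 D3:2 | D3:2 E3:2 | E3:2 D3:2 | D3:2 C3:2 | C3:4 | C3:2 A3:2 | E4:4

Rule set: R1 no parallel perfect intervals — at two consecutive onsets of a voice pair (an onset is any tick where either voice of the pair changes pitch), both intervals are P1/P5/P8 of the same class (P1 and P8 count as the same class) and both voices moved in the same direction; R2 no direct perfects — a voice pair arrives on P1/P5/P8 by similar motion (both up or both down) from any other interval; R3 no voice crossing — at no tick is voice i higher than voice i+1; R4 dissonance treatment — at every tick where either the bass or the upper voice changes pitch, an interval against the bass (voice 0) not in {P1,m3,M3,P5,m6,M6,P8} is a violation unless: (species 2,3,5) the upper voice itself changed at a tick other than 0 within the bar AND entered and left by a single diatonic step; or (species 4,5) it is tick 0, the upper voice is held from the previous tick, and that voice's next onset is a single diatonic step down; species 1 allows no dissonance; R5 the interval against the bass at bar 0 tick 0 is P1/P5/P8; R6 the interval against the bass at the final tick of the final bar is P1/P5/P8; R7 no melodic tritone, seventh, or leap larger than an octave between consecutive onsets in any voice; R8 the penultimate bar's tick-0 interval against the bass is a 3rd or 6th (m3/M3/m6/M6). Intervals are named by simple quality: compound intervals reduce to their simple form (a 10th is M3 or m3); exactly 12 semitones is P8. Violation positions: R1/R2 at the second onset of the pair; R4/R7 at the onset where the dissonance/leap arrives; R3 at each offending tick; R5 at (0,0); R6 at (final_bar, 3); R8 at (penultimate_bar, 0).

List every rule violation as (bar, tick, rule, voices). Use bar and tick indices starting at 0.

(3, 0, R4, (0, 1))
(8, 0, R3, (0, 1))
(8, 0, R4, (0, 1))
(8, 0, R7, (0,))
(8, 0, R8, (0, 1))
(8, 1, R3, (0, 1))
(9, 0, R2, (0, 1))

bar 0: v0=E3 v1=E4 downbeat P8
bar 1: v0=C3 v1=G3 downbeat P5
bar 2: v0=A2 v1=A3 downbeat P8
bar 3: v0=B2 v1=F3 downbeat TT
bar 4: v0=G2 v1=D3 downbeat P5
bar 5: v0=F2 v1=E3 downbeat M7
bar 6: v0=E2 v1=D3 downbeat m7
bar 7: v0=E2 v1=C3 downbeat m6
bar 8: v0=D3 v1=C3 downbeat M2
bar 9: v0=E3 v1=E4 downbeat P8
  -> R4 @ bar 3 tick 0 v(0, 1): B2/F3 TT untreated
  -> R3 @ bar 8 tick 0 v(0, 1): D3 above C3
  -> R4 @ bar 8 tick 0 v(0, 1): D3/C3 M2 untreated
  -> R7 @ bar 8 tick 0 v(0,): E2->D3 leap 10st
  -> R8 @ bar 8 tick 0 v(0, 1): penult M2 not 3rd/6th
  -> R3 @ bar 8 tick 1 v(0, 1): D3 above C3
  -> R2 @ bar 9 tick 0 v(0, 1): D3/A3 P5 -> E3/E4 P8 similar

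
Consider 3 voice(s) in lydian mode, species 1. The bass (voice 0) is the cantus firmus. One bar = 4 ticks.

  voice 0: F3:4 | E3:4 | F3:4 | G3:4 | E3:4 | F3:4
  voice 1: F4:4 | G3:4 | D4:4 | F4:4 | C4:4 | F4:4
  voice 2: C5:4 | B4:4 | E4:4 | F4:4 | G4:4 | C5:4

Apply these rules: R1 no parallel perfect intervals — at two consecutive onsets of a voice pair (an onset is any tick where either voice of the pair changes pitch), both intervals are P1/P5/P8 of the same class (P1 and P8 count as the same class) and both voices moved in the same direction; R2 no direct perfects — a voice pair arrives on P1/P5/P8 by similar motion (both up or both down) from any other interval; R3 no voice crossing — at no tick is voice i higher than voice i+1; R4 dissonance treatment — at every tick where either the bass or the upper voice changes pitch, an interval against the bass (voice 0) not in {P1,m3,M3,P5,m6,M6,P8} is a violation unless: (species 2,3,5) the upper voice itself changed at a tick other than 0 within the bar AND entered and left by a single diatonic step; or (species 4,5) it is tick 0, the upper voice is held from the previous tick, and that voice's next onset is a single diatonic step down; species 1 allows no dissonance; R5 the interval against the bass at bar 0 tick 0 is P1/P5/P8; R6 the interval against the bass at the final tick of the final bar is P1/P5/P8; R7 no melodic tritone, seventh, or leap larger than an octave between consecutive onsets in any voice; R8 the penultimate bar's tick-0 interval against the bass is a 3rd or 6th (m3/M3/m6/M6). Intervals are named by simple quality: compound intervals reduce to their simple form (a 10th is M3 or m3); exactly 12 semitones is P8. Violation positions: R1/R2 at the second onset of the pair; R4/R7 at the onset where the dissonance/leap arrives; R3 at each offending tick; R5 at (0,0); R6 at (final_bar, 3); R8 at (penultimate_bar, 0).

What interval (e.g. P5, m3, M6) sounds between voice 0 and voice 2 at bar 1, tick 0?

voice 0=E3 voice 2=B4 -> P5

P5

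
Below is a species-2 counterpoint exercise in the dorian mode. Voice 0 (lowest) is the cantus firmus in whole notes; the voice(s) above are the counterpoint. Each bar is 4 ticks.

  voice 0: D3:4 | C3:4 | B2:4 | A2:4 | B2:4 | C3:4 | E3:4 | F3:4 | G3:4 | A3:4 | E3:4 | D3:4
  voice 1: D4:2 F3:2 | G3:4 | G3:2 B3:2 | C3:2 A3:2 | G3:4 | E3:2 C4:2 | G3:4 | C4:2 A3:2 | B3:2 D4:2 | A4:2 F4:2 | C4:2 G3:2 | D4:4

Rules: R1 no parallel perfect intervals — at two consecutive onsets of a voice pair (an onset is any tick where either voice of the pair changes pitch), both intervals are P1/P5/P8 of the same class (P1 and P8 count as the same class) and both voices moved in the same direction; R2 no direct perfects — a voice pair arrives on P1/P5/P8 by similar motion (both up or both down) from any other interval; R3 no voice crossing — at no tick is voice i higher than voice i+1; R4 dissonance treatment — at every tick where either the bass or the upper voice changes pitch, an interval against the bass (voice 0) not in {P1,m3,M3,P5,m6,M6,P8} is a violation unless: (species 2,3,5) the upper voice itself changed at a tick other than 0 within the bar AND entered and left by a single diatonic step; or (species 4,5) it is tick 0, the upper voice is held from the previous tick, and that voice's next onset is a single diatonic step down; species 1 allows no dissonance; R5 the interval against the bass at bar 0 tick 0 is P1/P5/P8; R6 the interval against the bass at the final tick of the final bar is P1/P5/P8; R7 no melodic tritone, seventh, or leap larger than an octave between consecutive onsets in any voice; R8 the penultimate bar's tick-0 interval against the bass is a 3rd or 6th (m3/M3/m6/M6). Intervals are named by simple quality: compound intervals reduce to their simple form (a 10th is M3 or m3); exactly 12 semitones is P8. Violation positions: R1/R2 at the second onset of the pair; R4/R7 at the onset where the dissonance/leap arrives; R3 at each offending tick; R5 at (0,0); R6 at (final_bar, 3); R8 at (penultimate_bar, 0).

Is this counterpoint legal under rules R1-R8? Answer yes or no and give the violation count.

bar 0: v0=D3 v1=D4 (P8)
bar 1: v0=C3 v1=G3 (P5)
bar 2: v0=B2 v1=G3 (m6)
bar 3: v0=A2 v1=C3 (m3)
bar 4: v0=B2 v1=G3 (m6)
bar 5: v0=C3 v1=E3 (M3)
bar 6: v0=E3 v1=G3 (m3)
bar 7: v0=F3 v1=C4 (P5)
bar 8: v0=G3 v1=B3 (M3)
bar 9: v0=A3 v1=A4 (P8)
bar 10: v0=E3 v1=C4 (m6)
bar 11: v0=D3 v1=D4 (P8)
  R7 @ bar3.0: B3->C3 leap 11st
  R2 @ bar7.0: E3/G3 m3 -> F3/C4 P5 similar
  R2 @ bar9.0: G3/D4 P5 -> A3/A4 P8 similar

No (3 violations)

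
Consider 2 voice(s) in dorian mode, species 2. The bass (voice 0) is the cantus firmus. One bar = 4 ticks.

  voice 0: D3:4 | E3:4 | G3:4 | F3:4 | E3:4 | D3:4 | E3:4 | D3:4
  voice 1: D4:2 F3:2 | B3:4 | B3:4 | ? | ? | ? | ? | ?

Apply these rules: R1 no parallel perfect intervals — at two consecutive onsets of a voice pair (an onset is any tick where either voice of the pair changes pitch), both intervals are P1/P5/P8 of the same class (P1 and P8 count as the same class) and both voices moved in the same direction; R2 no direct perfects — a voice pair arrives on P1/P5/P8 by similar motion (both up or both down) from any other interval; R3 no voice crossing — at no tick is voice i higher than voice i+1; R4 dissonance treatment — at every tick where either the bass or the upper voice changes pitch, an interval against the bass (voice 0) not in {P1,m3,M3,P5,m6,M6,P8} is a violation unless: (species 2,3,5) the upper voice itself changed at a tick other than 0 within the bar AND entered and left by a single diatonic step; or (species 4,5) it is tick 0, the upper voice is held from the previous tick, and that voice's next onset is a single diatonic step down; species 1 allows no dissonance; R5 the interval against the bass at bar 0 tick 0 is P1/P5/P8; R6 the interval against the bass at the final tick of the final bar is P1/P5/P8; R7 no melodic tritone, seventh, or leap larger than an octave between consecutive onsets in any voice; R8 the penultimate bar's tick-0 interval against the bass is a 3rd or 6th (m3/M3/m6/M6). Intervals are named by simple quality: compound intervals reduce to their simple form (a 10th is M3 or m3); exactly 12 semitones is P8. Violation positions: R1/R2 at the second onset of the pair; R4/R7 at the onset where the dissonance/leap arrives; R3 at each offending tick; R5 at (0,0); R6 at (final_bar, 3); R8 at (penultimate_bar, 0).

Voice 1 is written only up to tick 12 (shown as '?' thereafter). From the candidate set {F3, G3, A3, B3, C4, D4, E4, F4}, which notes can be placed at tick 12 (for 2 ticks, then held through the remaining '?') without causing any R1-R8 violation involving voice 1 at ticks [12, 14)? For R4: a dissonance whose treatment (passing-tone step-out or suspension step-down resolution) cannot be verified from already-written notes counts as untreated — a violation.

F3: violates R2,R7
G3: violates R4
A3: legal
B3: violates R4
C4: legal
D4: legal
E4: violates R4
F4: violates R7

{A3, C4, D4}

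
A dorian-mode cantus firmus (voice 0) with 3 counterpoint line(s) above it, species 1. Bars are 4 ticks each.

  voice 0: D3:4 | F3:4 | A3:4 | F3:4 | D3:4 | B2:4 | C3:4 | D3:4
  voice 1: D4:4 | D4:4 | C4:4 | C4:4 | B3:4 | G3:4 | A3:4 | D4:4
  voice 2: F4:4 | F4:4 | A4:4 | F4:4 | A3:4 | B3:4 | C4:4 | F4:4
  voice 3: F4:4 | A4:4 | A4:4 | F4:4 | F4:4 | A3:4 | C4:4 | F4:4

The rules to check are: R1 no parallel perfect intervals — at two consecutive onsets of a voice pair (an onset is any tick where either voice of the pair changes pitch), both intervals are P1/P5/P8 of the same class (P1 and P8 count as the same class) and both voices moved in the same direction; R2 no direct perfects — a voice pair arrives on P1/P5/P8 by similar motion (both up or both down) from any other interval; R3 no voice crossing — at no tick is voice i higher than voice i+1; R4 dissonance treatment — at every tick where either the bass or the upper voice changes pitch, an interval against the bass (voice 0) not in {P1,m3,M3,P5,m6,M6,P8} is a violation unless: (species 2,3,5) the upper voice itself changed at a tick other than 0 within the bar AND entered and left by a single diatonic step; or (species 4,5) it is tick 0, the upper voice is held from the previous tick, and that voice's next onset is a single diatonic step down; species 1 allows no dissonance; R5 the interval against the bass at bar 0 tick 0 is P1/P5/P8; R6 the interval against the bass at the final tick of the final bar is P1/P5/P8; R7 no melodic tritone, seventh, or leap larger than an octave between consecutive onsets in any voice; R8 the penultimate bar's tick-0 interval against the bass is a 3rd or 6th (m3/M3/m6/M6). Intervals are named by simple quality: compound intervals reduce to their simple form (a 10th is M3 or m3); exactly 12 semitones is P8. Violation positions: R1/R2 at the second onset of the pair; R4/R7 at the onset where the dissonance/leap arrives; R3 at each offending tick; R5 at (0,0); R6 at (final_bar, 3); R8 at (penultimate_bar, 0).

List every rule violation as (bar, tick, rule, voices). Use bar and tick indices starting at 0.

(0, 0, R5, (0, 2))
(0, 0, R5, (0, 3))
(2, 0, R1, (0, 2))
(3, 0, R1, (0, 2))
(3, 0, R1, (0, 3))
(3, 0, R1, (2, 3))
(4, 0, R2, (0, 2))
(4, 0, R3, (1, 2))
(4, 1, R3, (1, 2))
(4, 2, R3, (1, 2))
(4, 3, R3, (1, 2))
(5, 0, R3, (2, 3))
(5, 0, R4, (0, 3))
(5, 1, R3, (2, 3))
(5, 2, R3, (2, 3))
(5, 3, R3, (2, 3))
(6, 0, R1, (0, 2))
(6, 0, R2, (0, 3))
(6, 0, R2, (2, 3))
(6, 0, R8, (0, 2))
(6, 0, R8, (0, 3))
(7, 0, R1, (2, 3))
(7, 0, R2, (0, 1))
(7, 3, R6, (0, 2))
(7, 3, R6, (0, 3))

bar 0: v0=D3 v1=D4 v2=F4 v3=F4 downbeat m3
bar 1: v0=F3 v1=D4 v2=F4 v3=A4 downbeat M3
bar 2: v0=A3 v1=C4 v2=A4 v3=A4 downbeat P8
bar 3: v0=F3 v1=C4 v2=F4 v3=F4 downbeat P8
bar 4: v0=D3 v1=B3 v2=A3 v3=F4 downbeat m3
bar 5: v0=B2 v1=G3 v2=B3 v3=A3 downbeat m7
bar 6: v0=C3 v1=A3 v2=C4 v3=C4 downbeat P8
bar 7: v0=D3 v1=D4 v2=F4 v3=F4 downbeat m3
  -> R5 @ bar 0 tick 0 v(0, 2): opens on m3
  -> R5 @ bar 0 tick 0 v(0, 3): opens on m3
  -> R1 @ bar 2 tick 0 v(0, 2): F3/F4 P8 -> A3/A4 P8 similar
  -> R1 @ bar 3 tick 0 v(0, 2): A3/A4 P8 -> F3/F4 P8 similar
  -> R1 @ bar 3 tick 0 v(0, 3): A3/A4 P8 -> F3/F4 P8 similar
  -> R1 @ bar 3 tick 0 v(2, 3): A4/A4 P1 -> F4/F4 P1 similar
  -> R2 @ bar 4 tick 0 v(0, 2): F3/F4 P8 -> D3/A3 P5 similar
  -> R3 @ bar 4 tick 0 v(1, 2): B3 above A3
  -> R3 @ bar 4 tick 1 v(1, 2): B3 above A3
  -> R3 @ bar 4 tick 2 v(1, 2): B3 above A3
  -> R3 @ bar 4 tick 3 v(1, 2): B3 above A3
  -> R3 @ bar 5 tick 0 v(2, 3): B3 above A3
  -> R4 @ bar 5 tick 0 v(0, 3): B2/A3 m7 untreated
  -> R3 @ bar 5 tick 1 v(2, 3): B3 above A3
  -> R3 @ bar 5 tick 2 v(2, 3): B3 above A3
  -> R3 @ bar 5 tick 3 v(2, 3): B3 above A3
  -> R1 @ bar 6 tick 0 v(0, 2): B2/B3 P8 -> C3/C4 P8 similar
  -> R2 @ bar 6 tick 0 v(0, 3): B2/A3 m7 -> C3/C4 P8 similar
  -> R2 @ bar 6 tick 0 v(2, 3): B3/A3 M2 -> C4/C4 P1 similar
  -> R8 @ bar 6 tick 0 v(0, 2): penult P8 not 3rd/6th
  -> R8 @ bar 6 tick 0 v(0, 3): penult P8 not 3rd/6th
  -> R1 @ bar 7 tick 0 v(2, 3): C4/C4 P1 -> F4/F4 P1 similar
  -> R2 @ bar 7 tick 0 v(0, 1): C3/A3 M6 -> D3/D4 P8 similar
  -> R6 @ bar 7 tick 3 v(0, 2): closes on m3
  -> R6 @ bar 7 tick 3 v(0, 3): closes on m3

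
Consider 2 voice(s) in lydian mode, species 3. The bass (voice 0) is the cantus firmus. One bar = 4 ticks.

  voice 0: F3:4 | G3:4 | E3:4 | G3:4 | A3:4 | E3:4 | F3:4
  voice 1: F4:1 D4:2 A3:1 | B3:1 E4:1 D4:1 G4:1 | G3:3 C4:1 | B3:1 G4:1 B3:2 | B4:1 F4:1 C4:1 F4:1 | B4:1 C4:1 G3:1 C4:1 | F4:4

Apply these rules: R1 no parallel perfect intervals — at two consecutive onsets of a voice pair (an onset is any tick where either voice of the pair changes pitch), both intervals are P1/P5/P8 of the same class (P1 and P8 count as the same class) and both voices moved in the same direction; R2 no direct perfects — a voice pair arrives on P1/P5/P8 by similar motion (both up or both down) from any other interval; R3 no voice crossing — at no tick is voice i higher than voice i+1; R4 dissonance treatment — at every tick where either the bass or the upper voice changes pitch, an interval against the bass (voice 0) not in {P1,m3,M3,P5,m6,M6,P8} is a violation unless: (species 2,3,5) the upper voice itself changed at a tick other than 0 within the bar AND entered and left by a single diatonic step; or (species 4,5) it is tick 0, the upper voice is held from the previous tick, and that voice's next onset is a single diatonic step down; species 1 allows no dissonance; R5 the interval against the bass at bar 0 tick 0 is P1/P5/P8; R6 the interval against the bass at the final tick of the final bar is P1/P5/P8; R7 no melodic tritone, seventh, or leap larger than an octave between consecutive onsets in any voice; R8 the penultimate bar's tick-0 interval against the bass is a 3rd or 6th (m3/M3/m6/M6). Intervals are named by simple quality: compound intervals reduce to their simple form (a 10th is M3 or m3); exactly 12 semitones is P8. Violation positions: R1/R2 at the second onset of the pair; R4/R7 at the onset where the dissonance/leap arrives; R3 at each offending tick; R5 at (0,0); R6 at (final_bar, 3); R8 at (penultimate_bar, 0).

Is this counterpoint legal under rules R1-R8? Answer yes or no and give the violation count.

No (6 violations)

bar 0: v0=F3 v1=F4 (P8)
bar 1: v0=G3 v1=B3 (M3)
bar 2: v0=E3 v1=G3 (m3)
bar 3: v0=G3 v1=B3 (M3)
bar 4: v0=A3 v1=B4 (M2)
bar 5: v0=E3 v1=B4 (P5)
bar 6: v0=F3 v1=F4 (P8)
  R4 @ bar4.0: A3/B4 M2 untreated
  R7 @ bar4.1: B4->F4 leap 6st
  R7 @ bar5.0: F4->B4 leap 6st
  R8 @ bar5.0: penult P5 not 3rd/6th
  R7 @ bar5.1: B4->C4 leap 11st
  R2 @ bar6.0: E3/C4 m6 -> F3/F4 P8 similar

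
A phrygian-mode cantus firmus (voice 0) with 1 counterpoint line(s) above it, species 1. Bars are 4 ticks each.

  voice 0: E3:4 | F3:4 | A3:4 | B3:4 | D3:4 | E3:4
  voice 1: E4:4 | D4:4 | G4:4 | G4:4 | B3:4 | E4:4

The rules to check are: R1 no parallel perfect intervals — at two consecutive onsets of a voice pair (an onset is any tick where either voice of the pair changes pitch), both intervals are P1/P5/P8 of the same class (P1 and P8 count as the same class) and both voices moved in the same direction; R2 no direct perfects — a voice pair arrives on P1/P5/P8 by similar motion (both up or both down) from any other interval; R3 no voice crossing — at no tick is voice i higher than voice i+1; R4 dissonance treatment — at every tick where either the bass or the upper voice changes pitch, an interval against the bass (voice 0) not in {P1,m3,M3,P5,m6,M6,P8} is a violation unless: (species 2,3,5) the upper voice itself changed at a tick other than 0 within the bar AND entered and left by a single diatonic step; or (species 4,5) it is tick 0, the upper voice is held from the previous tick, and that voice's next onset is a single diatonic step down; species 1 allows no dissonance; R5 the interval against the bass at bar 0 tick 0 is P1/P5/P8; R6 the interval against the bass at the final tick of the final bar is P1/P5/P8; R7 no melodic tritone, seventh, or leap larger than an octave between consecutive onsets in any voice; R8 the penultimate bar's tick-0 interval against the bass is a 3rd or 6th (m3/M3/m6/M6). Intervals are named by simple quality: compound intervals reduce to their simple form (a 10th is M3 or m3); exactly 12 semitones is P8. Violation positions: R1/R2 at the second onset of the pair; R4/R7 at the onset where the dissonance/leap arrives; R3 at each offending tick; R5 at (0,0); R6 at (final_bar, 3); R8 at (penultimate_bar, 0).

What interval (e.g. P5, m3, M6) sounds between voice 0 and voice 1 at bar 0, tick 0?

voice 0=E3 voice 1=E4 -> P8

P8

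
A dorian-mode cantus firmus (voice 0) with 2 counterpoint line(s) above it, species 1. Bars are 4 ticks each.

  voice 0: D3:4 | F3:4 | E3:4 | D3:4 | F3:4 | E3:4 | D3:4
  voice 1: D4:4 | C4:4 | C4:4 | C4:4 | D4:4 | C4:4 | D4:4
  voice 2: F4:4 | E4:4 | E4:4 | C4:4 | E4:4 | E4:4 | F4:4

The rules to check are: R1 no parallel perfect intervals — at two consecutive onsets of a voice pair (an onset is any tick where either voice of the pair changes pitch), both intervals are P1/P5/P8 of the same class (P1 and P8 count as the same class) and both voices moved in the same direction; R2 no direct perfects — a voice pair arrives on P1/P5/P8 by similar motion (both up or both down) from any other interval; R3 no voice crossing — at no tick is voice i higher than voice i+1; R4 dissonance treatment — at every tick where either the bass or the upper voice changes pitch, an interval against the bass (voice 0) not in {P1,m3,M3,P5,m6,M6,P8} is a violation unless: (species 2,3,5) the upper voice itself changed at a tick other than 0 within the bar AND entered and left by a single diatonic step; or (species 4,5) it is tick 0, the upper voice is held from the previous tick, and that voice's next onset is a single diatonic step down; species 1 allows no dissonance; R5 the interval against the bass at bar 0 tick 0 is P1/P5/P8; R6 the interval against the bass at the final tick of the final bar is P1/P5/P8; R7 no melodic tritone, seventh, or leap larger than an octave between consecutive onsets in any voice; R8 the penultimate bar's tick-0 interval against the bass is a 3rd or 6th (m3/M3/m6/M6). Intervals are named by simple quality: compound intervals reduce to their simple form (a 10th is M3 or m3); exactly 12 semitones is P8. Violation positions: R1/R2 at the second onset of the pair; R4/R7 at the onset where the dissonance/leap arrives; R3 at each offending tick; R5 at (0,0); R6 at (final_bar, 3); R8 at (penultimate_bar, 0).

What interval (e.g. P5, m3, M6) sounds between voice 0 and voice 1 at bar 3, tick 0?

m7

voice 0=D3 voice 1=C4 -> m7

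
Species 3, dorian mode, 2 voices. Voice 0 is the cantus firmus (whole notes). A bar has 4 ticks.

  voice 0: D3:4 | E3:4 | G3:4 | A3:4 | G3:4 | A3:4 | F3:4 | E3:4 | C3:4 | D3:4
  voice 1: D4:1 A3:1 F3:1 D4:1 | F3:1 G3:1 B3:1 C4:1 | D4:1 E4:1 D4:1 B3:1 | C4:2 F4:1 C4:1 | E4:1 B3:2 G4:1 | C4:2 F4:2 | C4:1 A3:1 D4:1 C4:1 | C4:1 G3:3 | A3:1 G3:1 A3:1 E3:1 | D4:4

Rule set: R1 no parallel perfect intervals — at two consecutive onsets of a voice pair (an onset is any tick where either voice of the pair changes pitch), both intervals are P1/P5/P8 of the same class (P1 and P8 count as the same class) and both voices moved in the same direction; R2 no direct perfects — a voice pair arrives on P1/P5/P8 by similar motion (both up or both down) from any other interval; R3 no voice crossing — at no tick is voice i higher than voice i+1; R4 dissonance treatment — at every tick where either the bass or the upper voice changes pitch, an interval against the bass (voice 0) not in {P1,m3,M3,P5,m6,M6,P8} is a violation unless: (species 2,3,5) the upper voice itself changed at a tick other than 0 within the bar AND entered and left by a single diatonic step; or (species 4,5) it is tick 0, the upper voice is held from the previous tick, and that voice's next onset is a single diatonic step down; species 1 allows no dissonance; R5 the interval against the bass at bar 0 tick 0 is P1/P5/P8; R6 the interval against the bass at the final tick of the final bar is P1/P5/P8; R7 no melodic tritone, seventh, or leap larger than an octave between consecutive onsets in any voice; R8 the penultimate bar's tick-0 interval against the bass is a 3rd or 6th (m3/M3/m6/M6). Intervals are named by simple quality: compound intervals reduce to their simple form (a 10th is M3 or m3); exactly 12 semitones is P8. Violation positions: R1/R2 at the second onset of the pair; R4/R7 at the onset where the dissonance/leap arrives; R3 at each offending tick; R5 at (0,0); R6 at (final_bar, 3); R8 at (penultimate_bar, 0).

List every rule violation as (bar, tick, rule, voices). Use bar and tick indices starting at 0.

(1, 0, R4, (0, 1))
(2, 0, R2, (0, 1))
(6, 0, R2, (0, 1))
(9, 0, R2, (0, 1))
(9, 0, R7, (1,))

bar 0: v0=D3 v1=D4 downbeat P8
bar 1: v0=E3 v1=F3 downbeat m2
bar 2: v0=G3 v1=D4 downbeat P5
bar 3: v0=A3 v1=C4 downbeat m3
bar 4: v0=G3 v1=E4 downbeat M6
bar 5: v0=A3 v1=C4 downbeat m3
bar 6: v0=F3 v1=C4 downbeat P5
bar 7: v0=E3 v1=C4 downbeat m6
bar 8: v0=C3 v1=A3 downbeat M6
bar 9: v0=D3 v1=D4 downbeat P8
  -> R4 @ bar 1 tick 0 v(0, 1): E3/F3 m2 untreated
  -> R2 @ bar 2 tick 0 v(0, 1): E3/C4 m6 -> G3/D4 P5 similar
  -> R2 @ bar 6 tick 0 v(0, 1): A3/F4 m6 -> F3/C4 P5 similar
  -> R2 @ bar 9 tick 0 v(0, 1): C3/E3 M3 -> D3/D4 P8 similar
  -> R7 @ bar 9 tick 0 v(1,): E3->D4 leap 10st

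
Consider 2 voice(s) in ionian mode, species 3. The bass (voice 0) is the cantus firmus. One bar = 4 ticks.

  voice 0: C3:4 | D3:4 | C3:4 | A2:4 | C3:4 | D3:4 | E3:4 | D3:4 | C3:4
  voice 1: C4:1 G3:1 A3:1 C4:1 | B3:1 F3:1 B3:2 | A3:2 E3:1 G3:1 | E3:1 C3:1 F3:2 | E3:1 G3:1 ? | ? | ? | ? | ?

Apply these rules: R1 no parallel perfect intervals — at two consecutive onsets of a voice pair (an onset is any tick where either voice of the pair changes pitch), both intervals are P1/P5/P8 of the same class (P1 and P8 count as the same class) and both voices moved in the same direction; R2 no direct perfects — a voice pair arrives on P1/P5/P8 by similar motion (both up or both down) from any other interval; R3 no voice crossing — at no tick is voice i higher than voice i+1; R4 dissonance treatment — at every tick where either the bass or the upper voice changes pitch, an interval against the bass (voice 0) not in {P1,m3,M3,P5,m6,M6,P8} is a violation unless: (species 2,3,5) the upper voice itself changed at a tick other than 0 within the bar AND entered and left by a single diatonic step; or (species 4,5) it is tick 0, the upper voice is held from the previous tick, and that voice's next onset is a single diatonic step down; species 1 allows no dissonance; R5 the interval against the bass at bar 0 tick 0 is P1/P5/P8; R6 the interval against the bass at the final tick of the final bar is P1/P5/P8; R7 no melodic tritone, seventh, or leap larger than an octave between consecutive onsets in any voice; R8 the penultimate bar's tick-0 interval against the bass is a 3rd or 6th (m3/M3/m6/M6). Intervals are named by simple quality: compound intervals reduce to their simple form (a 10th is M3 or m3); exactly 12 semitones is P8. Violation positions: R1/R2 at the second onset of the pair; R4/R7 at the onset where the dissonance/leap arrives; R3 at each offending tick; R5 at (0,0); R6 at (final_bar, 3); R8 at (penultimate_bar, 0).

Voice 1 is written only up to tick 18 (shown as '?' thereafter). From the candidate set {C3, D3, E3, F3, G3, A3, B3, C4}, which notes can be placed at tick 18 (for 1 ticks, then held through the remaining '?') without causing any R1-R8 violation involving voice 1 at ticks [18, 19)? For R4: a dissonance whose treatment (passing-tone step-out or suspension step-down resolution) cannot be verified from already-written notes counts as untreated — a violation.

{A3, C3, C4, E3, G3}

C3: legal
D3: violates R4
E3: legal
F3: violates R4
G3: legal
A3: legal
B3: violates R4
C4: legal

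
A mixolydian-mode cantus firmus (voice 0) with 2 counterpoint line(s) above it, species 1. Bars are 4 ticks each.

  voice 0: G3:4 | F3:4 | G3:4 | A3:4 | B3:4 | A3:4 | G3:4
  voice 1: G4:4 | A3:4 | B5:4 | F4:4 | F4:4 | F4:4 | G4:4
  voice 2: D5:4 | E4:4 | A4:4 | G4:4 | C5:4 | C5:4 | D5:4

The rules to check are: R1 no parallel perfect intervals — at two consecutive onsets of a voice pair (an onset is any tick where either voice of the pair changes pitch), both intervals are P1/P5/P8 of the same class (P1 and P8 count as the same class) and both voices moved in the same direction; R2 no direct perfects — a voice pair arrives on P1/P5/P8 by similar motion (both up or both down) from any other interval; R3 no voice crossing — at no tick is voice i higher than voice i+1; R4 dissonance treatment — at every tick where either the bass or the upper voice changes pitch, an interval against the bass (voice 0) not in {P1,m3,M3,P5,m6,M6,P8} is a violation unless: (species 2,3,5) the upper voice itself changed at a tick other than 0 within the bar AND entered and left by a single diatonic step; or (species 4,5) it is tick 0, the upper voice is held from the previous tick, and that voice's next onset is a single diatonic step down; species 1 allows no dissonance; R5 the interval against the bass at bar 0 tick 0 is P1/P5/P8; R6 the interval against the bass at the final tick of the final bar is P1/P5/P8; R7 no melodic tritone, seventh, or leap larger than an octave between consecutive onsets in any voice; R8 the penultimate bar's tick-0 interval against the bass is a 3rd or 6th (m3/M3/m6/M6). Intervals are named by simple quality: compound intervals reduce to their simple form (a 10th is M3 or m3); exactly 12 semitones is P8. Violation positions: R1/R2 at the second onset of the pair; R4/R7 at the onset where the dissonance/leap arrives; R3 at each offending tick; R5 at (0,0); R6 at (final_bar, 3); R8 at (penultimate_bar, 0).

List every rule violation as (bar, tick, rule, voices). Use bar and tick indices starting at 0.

(1, 0, R1, (1, 2))
(1, 0, R4, (0, 2))
(1, 0, R7, (1,))
(1, 0, R7, (2,))
(2, 0, R3, (1, 2))
(2, 0, R4, (0, 2))
(2, 0, R7, (1,))
(2, 1, R3, (1, 2))
(2, 2, R3, (1, 2))
(2, 3, R3, (1, 2))
(3, 0, R4, (0, 2))
(3, 0, R7, (1,))
(4, 0, R4, (0, 1))
(4, 0, R4, (0, 2))
(6, 0, R1, (1, 2))

bar 0: v0=G3 v1=G4 v2=D5 downbeat P5
bar 1: v0=F3 v1=A3 v2=E4 downbeat M7
bar 2: v0=G3 v1=B5 v2=A4 downbeat M2
bar 3: v0=A3 v1=F4 v2=G4 downbeat m7
bar 4: v0=B3 v1=F4 v2=C5 downbeat m2
bar 5: v0=A3 v1=F4 v2=C5 downbeat m3
bar 6: v0=G3 v1=G4 v2=D5 downbeat P5
  -> R1 @ bar 1 tick 0 v(1, 2): G4/D5 P5 -> A3/E4 P5 similar
  -> R4 @ bar 1 tick 0 v(0, 2): F3/E4 M7 untreated
  -> R7 @ bar 1 tick 0 v(1,): G4->A3 leap 10st
  -> R7 @ bar 1 tick 0 v(2,): D5->E4 leap 10st
  -> R3 @ bar 2 tick 0 v(1, 2): B5 above A4
  -> R4 @ bar 2 tick 0 v(0, 2): G3/A4 M2 untreated
  -> R7 @ bar 2 tick 0 v(1,): A3->B5 leap 26st
  -> R3 @ bar 2 tick 1 v(1, 2): B5 above A4
  -> R3 @ bar 2 tick 2 v(1, 2): B5 above A4
  -> R3 @ bar 2 tick 3 v(1, 2): B5 above A4
  -> R4 @ bar 3 tick 0 v(0, 2): A3/G4 m7 untreated
  -> R7 @ bar 3 tick 0 v(1,): B5->F4 leap 18st
  -> R4 @ bar 4 tick 0 v(0, 1): B3/F4 TT untreated
  -> R4 @ bar 4 tick 0 v(0, 2): B3/C5 m2 untreated
  -> R1 @ bar 6 tick 0 v(1, 2): F4/C5 P5 -> G4/D5 P5 similar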